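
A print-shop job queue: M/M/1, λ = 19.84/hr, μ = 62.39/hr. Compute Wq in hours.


ρ = 19.84/62.39 = 0.3180
Wq = ρ/(μ−λ) = 0.3180/(62.39 − 19.84) = 0.3180/42.55 = 0.007474 hr

Final: 0.007474 hr


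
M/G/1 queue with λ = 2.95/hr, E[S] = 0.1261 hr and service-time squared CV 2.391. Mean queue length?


ρ = λ·E[S] = 2.95·0.1261 = 0.3720
Lq = ρ²(1+C_s²)/(2(1−ρ)) = 0.1384·(1+2.391)/(2·0.6280)
= 0.1384·3.3910/1.2560 = 0.37360

Final: 0.37360


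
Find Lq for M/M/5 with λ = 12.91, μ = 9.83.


a = λ/μ = 1.3133; ρ = a/5 = 0.2627
P₀ = 0.268716
Lq = P₀·a^c·ρ / (c!·(1−ρ)²) = 0.268716·3.90718·0.2627/(120·0.54366)
= 0.004227

Final: 0.004227


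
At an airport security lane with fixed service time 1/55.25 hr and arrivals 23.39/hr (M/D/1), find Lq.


ρ = 23.39/55.25 = 0.4233
M/D/1: Lq = ρ²/(2(1−ρ)) = 0.1792/(2·0.5767) = 0.15540

Final: 0.15540


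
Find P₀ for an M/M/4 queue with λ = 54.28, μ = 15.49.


a = λ/μ = 54.28/15.49 = 3.5042; ρ = a/c = 0.8760
Σ_{k=0}^{3} a^k/k! (terms k=0..3) = 1.00000 + 3.50420 + 6.13970 + 7.17157 = 17.81546
Tail: a^4/(4!(1−ρ)) = 150.78345/(24·0.1240) = 50.68654
P₀ = 1/(17.81546 + 50.68654) = 1/68.50200 = 0.014598

Final: 0.014598


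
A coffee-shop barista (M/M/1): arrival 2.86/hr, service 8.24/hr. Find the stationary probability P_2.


ρ = 2.86/8.24 = 0.3471
P_n = (1−ρ)·ρ^n = (1 − 0.3471)·0.3471^2 = 0.6529·0.120470 = 0.078656

Final: 0.078656


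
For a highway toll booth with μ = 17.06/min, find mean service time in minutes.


Mean service time = 1/μ = 1/17.06 minute = 0.05862 minute
In minutes: 0.05862 × 1 = 0.05862 min

Final: 0.05862 min


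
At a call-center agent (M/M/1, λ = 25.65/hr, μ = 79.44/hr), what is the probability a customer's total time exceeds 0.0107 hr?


W ~ Exponential(μ−λ) for M/M/1.
μ − λ = 79.44 − 25.65 = 53.7900
P(W > t) = e^{−(μ−λ)t} = e^{−0.5756} = 0.562394

Final: 0.562394


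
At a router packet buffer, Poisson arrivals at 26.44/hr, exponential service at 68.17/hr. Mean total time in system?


W = 1/(μ−λ) = 1/(68.17 − 26.44) = 1/41.73 = 0.02396 hr

Final: 0.02396 hr


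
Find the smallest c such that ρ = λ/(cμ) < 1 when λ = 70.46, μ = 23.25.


Stability requires cμ > λ ⇔ c > λ/μ.
λ/μ = 70.46/23.25 = 3.0305
Minimum integer c = ⌊3.0305⌋ + 1 = 4
Check: 4·23.25 = 93.00 > 70.46, while 3·23.25 = 69.75 ≤ 70.46

Final: 4 servers


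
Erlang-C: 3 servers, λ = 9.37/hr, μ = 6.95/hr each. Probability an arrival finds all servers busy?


a = λ/μ = 1.3482; ρ = a/3 = 0.4494
P₀ = 0.250074 (from M/M/c formula)
C(c,a) = [a^c/(c!(1−ρ))]·P₀ = [2.45055/(6·0.5506)]·0.250074
= 0.74178·0.250074 = 0.185501

Final: 0.185501


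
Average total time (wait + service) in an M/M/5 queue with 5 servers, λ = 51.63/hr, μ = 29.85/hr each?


a = 1.7296; ρ = 0.3459; P₀ = 0.176739
Lq = P₀·a^c·ρ/(c!(1−ρ)²) = 0.01844
Wq = Lq/λ = 0.01844/51.63 = 0.0003571 hr
W = Wq + 1/μ = 0.0003571 + 0.03350 = 0.03386 hr

Final: 0.03386 hr


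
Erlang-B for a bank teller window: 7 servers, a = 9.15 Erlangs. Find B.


B(c,a) = (a^c/c!) / Σ_{k=0}^{c} a^k/k!
a^7/7! = 1065.410867
Σ terms (k=0..7): 1.00000 + 9.15000 + 41.86125 + 127.67681 + 292.06071 + 534.47110 + 815.06842 + 1065.41087 = 2886.699157
B = 1065.410867/2886.699157 = 0.369076

Final: 0.369076


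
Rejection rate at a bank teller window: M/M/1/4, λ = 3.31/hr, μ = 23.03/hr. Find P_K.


ρ = λ/μ = 3.31/23.03 = 0.1437
P_K = (1−ρ)ρ^K/(1−ρ^(K+1)) = (0.8563·0.0004267)/(1 − 0.00006133)
= 0.0003654/0.999939 = 0.0003654

Final: 0.0003654


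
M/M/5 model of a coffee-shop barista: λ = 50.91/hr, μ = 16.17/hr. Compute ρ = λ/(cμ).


ρ = λ/(cμ) = 50.91/(5·16.17) = 50.91/80.85 = 0.6297

Final: 0.6297


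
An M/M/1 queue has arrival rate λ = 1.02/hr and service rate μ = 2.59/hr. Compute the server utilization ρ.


ρ = λ/μ = 1.02/2.59 = 0.3938

Final: 0.3938


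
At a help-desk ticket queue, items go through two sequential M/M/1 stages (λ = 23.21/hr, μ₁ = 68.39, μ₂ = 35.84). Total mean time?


Each node sees arrival rate λ = 23.21/hr (tandem ⇒ throughput preserved).
W₁ = 1/(μ₁−λ) = 1/(68.39−23.21) = 0.02213 hr
W₂ = 1/(μ₂−λ) = 1/(35.84−23.21) = 0.07918 hr
W_total = W₁ + W₂ = 0.02213 + 0.07918 = 0.10131 hr

Final: 0.10131 hr


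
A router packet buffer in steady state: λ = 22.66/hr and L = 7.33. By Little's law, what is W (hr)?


W = L/λ = 7.33/22.66 = 0.3235 hr

Final: 0.3235 hr


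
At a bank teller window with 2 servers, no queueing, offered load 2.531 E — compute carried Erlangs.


B(2,2.531) = 0.475644 (Erlang-B)
Carried load = a(1 − B) = 2.531·(1 − 0.475644) = 2.531·0.524356 = 1.3271 E

Final: 1.3271 Erlangs


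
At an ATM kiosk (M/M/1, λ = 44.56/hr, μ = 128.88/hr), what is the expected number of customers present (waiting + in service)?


ρ = λ/μ = 44.56/128.88 = 0.3457
L = ρ/(1−ρ) = 0.3457/(1 − 0.3457) = 0.3457/0.6543 = 0.5285

Final: 0.5285


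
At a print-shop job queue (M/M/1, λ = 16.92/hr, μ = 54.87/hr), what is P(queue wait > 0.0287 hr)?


ρ = 16.92/54.87 = 0.3084
P(Wq > t) = ρ·e^{−(μ−λ)t} = 0.3084·e^{−1.0892}
= 0.3084·0.336497 = 0.103764

Final: 0.103764


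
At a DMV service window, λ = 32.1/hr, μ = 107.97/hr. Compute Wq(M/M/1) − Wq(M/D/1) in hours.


ρ = 32.1/107.97 = 0.2973
Wq(M/M/1) = ρ/(μ−λ) = 0.2973/75.87 = 0.003919 hr
Wq(M/D/1) = ρ/(2(μ−λ)) = 0.001959 hr
Savings = 0.003919 − 0.001959 = 0.001959 hr

Final: 0.001959 hr


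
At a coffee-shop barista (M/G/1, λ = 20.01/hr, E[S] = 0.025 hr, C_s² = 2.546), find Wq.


ρ = λ·E[S] = 20.01·0.025 = 0.5003
E[S²] = E[S]²(1+C_s²) = 0.025²·(1+2.546) = 0.002216
Wq = λ·E[S²]/(2(1−ρ)) = 20.01·0.002216/(2·0.4997) = 0.04437 hr

Final: 0.04437 hr


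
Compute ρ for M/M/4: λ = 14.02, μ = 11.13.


ρ = λ/(cμ) = 14.02/(4·11.13) = 14.02/44.52 = 0.3149

Final: 0.3149


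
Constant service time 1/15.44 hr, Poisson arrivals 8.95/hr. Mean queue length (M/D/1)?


ρ = 8.95/15.44 = 0.5797
M/D/1: Lq = ρ²/(2(1−ρ)) = 0.3360/(2·0.4203) = 0.39969

Final: 0.39969


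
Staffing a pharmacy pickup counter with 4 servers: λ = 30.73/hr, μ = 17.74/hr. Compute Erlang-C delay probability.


a = λ/μ = 1.7322; ρ = a/4 = 0.4331
P₀ = 0.173592 (from M/M/c formula)
C(c,a) = [a^c/(c!(1−ρ))]·P₀ = [9.00401/(24·0.5669)]·0.173592
= 0.66174·0.173592 = 0.114873

Final: 0.114873


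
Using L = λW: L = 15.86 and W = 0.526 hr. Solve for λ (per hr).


λ = L/W = 15.86/0.526 = 30.1521 /hr

Final: 30.1521 /hr


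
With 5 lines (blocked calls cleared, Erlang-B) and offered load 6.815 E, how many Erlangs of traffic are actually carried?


B(5,6.815) = 0.413624 (Erlang-B)
Carried load = a(1 − B) = 6.815·(1 − 0.413624) = 6.815·0.586376 = 3.9962 E

Final: 3.9962 Erlangs


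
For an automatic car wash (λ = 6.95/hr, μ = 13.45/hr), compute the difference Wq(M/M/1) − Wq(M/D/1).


ρ = 6.95/13.45 = 0.5167
Wq(M/M/1) = ρ/(μ−λ) = 0.5167/6.50 = 0.07950 hr
Wq(M/D/1) = ρ/(2(μ−λ)) = 0.03975 hr
Savings = 0.07950 − 0.03975 = 0.03975 hr

Final: 0.03975 hr


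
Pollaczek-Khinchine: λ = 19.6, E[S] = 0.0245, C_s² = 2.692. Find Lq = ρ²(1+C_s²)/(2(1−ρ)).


ρ = λ·E[S] = 19.6·0.0245 = 0.4802
Lq = ρ²(1+C_s²)/(2(1−ρ)) = 0.2306·(1+2.692)/(2·0.5198)
= 0.2306·3.6920/1.0396 = 0.81892

Final: 0.81892


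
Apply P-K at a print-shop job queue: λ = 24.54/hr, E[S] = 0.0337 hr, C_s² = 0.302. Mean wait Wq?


ρ = λ·E[S] = 24.54·0.0337 = 0.8270
E[S²] = E[S]²(1+C_s²) = 0.0337²·(1+0.302) = 0.001479
Wq = λ·E[S²]/(2(1−ρ)) = 24.54·0.001479/(2·0.1730) = 0.10487 hr

Final: 0.10487 hr


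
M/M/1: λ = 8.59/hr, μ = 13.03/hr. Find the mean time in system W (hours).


W = 1/(μ−λ) = 1/(13.03 − 8.59) = 1/4.44 = 0.2252 hr

Final: 0.2252 hr


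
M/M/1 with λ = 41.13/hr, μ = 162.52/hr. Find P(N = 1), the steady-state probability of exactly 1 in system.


ρ = 41.13/162.52 = 0.2531
P_n = (1−ρ)·ρ^n = (1 − 0.2531)·0.2531^1 = 0.7469·0.253077 = 0.189029

Final: 0.189029


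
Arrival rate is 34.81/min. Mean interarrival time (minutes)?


Mean interarrival time = 1/λ = 1/34.81 minute = 0.02873 minute
In minutes: 0.02873 × 1 = 0.02873 min

Final: 0.02873 min


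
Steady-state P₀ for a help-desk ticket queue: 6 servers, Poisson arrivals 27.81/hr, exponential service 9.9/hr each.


a = λ/μ = 27.81/9.9 = 2.8091; ρ = a/c = 0.4682
Σ_{k=0}^{5} a^k/k! (terms k=0..5) = 1.00000 + 2.80909 + 3.94550 + 3.69442 + 2.59449 + 1.45763 = 15.50113
Tail: a^6/(6!(1−ρ)) = 491.35431/(720·0.5318) = 1.28321
P₀ = 1/(15.50113 + 1.28321) = 1/16.78434 = 0.059579

Final: 0.059579


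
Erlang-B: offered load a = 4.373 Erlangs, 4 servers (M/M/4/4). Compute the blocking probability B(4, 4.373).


B(c,a) = (a^c/c!) / Σ_{k=0}^{c} a^k/k!
a^4/4! = 15.237253
Σ terms (k=0..4): 1.00000 + 4.37300 + 9.56156 + 13.93757 + 15.23725 = 44.109391
B = 15.237253/44.109391 = 0.345442

Final: 0.345442


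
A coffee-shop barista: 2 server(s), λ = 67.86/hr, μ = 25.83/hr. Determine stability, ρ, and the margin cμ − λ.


Total capacity cμ = 2·25.83 = 51.66/hr
ρ = λ/(cμ) = 67.86/51.66 = 1.3136
Stable ⇔ ρ < 1: NO
Spare capacity = cμ − λ = 51.66 − 67.86 = -16.20/hr

Final: ρ = 1.3136; unstable; margin = -16.20/hr


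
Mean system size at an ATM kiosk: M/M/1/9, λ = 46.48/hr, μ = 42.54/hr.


ρ = 46.48/42.54 = 1.0926
L = ρ[1 − (K+1)ρ^K + Kρ^(K+1)] / [(1−ρ)(1−ρ^(K+1))]
Numerator: 1.0926·(1 − 10·2.219309 + 9·2.424858) = 0.689046
Denominator: (-0.09262)·(-1.424858) = 0.131969
L = 0.689046/0.131969 = 5.2213

Final: 5.2213


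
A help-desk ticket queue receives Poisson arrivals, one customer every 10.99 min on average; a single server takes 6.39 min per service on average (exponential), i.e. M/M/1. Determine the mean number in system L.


λ = 60/10.99 = 5.4595 /hr
μ = 60/6.39 = 9.3897 /hr
ρ = λ/μ = 5.4595/9.3897 = 0.5814
L = ρ/(1−ρ) = 0.5814/0.4186 = 1.3891

Final: 1.3891


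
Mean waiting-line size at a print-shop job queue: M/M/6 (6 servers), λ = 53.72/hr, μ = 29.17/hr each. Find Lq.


a = λ/μ = 1.8416; ρ = a/6 = 0.3069
P₀ = 0.158419
Lq = P₀·a^c·ρ / (c!·(1−ρ)²) = 0.158419·39.01193·0.3069/(720·0.48034)
= 0.005485

Final: 0.005485


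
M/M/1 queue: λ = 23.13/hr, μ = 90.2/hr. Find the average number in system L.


ρ = λ/μ = 23.13/90.2 = 0.2564
L = ρ/(1−ρ) = 0.2564/(1 − 0.2564) = 0.2564/0.7436 = 0.3449

Final: 0.3449


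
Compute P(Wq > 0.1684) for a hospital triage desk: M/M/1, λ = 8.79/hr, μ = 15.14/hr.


ρ = 8.79/15.14 = 0.5806
P(Wq > t) = ρ·e^{−(μ−λ)t} = 0.5806·e^{−1.0693}
= 0.5806·0.343235 = 0.199276

Final: 0.199276


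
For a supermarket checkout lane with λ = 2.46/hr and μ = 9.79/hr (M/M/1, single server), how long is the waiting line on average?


ρ = 2.46/9.79 = 0.2513
Lq = ρ²/(1−ρ) = 0.06314/0.7487 = 0.08433

Final: 0.08433


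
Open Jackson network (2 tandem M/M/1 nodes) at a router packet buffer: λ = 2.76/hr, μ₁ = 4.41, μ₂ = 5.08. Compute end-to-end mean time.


Each node sees arrival rate λ = 2.76/hr (tandem ⇒ throughput preserved).
W₁ = 1/(μ₁−λ) = 1/(4.41−2.76) = 0.60606 hr
W₂ = 1/(μ₂−λ) = 1/(5.08−2.76) = 0.43103 hr
W_total = W₁ + W₂ = 0.60606 + 0.43103 = 1.03710 hr

Final: 1.03710 hr


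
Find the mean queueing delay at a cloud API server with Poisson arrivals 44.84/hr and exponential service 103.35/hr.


ρ = 44.84/103.35 = 0.4339
Wq = ρ/(μ−λ) = 0.4339/(103.35 − 44.84) = 0.4339/58.51 = 0.007415 hr

Final: 0.007415 hr


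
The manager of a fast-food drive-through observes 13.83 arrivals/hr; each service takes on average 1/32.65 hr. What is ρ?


ρ = λ/μ = 13.83/32.65 = 0.4236

Final: 0.4236


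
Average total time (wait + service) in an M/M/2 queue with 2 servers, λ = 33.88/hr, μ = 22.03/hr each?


a = 1.5379; ρ = 0.7690; P₀ = 0.130613
Lq = P₀·a^c·ρ/(c!(1−ρ)²) = 2.22488
Wq = Lq/λ = 2.22488/33.88 = 0.06567 hr
W = Wq + 1/μ = 0.06567 + 0.04539 = 0.11106 hr

Final: 0.11106 hr


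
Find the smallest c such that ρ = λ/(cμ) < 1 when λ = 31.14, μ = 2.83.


Stability requires cμ > λ ⇔ c > λ/μ.
λ/μ = 31.14/2.83 = 11.0035
Minimum integer c = ⌊11.0035⌋ + 1 = 12
Check: 12·2.83 = 33.96 > 31.14, while 11·2.83 = 31.13 ≤ 31.14

Final: 12 servers


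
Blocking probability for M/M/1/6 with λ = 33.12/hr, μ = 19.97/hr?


ρ = λ/μ = 33.12/19.97 = 1.6585
P_K = (1−ρ)ρ^K/(1−ρ^(K+1)) = (-0.6585·20.810072)/(1 − 34.513249)
= -13.703177/-33.513249 = 0.408888

Final: 0.408888


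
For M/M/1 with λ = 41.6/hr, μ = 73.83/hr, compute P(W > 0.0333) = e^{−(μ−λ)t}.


W ~ Exponential(μ−λ) for M/M/1.
μ − λ = 73.83 − 41.6 = 32.2300
P(W > t) = e^{−(μ−λ)t} = e^{−1.0733} = 0.341892

Final: 0.341892


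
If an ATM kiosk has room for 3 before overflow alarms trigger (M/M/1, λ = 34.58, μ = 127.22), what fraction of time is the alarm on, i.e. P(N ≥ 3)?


ρ = 34.58/127.22 = 0.2718
P(N ≥ n) = ρ^n = 0.2718^3 = 0.020082

Final: 0.020082


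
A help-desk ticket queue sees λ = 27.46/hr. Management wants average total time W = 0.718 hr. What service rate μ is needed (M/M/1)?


W = 1/(μ−λ) ⇒ μ − λ = 1/W = 1/0.718 = 1.3928
μ = λ + 1/W = 27.46 + 1.3928 = 28.8528 per hr

Final: 28.8528 /hr


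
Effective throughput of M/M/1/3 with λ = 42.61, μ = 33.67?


ρ = 1.2655; P_K = (1−ρ)ρ^3/(1−ρ^4) = 0.343881
λ_eff = λ(1 − P_K) = 42.61·(1 − 0.343881) = 42.61·0.656119 = 27.9572 /hr

Final: 27.9572 /hr


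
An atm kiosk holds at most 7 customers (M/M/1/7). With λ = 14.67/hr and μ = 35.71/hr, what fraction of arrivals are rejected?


ρ = λ/μ = 14.67/35.71 = 0.4108
P_K = (1−ρ)ρ^K/(1−ρ^(K+1)) = (0.5892·0.001975)/(1 − 0.0008112)
= 0.001163/0.999189 = 0.001164

Final: 0.001164


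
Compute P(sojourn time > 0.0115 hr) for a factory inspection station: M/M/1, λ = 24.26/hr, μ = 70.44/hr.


W ~ Exponential(μ−λ) for M/M/1.
μ − λ = 70.44 − 24.26 = 46.1800
P(W > t) = e^{−(μ−λ)t} = e^{−0.5311} = 0.587975

Final: 0.587975


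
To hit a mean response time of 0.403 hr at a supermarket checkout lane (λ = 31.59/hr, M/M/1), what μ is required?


W = 1/(μ−λ) ⇒ μ − λ = 1/W = 1/0.403 = 2.4814
μ = λ + 1/W = 31.59 + 2.4814 = 34.0714 per hr

Final: 34.0714 /hr


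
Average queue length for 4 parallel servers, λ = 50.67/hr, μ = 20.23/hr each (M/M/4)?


a = λ/μ = 2.5047; ρ = a/4 = 0.6262
P₀ = 0.073276
Lq = P₀·a^c·ρ / (c!·(1−ρ)²) = 0.073276·39.35683·0.6262/(24·0.13975)
= 0.53843

Final: 0.53843


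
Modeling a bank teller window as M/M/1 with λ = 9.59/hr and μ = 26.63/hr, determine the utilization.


ρ = λ/μ = 9.59/26.63 = 0.3601

Final: 0.3601


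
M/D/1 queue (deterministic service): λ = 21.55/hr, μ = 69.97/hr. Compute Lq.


ρ = 21.55/69.97 = 0.3080
M/D/1: Lq = ρ²/(2(1−ρ)) = 0.09486/(2·0.6920) = 0.06854

Final: 0.06854


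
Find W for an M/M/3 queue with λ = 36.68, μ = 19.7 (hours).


a = 1.8619; ρ = 0.6206; P₀ = 0.134568
Lq = P₀·a^c·ρ/(c!(1−ρ)²) = 0.62434
Wq = Lq/λ = 0.62434/36.68 = 0.01702 hr
W = Wq + 1/μ = 0.01702 + 0.05076 = 0.06778 hr

Final: 0.06778 hr


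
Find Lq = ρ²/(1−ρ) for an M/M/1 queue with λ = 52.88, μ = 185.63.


ρ = 52.88/185.63 = 0.2849
Lq = ρ²/(1−ρ) = 0.08115/0.7151 = 0.1135

Final: 0.1135


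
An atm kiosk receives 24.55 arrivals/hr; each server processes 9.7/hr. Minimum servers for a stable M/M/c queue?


Stability requires cμ > λ ⇔ c > λ/μ.
λ/μ = 24.55/9.7 = 2.5309
Minimum integer c = ⌊2.5309⌋ + 1 = 3
Check: 3·9.7 = 29.10 > 24.55, while 2·9.7 = 19.40 ≤ 24.55

Final: 3 servers


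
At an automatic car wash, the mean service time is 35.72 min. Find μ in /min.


μ = 1/(service time) in consistent units.
1 minute = 1 min, so μ = 1/35.72 = 0.02800 per minute

Final: 0.02800 /min


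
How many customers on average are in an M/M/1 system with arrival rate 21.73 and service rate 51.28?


ρ = λ/μ = 21.73/51.28 = 0.4238
L = ρ/(1−ρ) = 0.4238/(1 − 0.4238) = 0.4238/0.5762 = 0.7354

Final: 0.7354


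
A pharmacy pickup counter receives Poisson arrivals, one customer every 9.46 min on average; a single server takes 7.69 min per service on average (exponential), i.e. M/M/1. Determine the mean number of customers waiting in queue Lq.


λ = 60/9.46 = 6.3425 /hr
μ = 60/7.69 = 7.8023 /hr
ρ = λ/μ = 6.3425/7.8023 = 0.8129
Lq = ρ²/(1−ρ) = 0.6608/0.1871 = 3.5317

Final: 3.5317


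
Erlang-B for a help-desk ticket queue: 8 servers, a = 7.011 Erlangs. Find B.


B(c,a) = (a^c/c!) / Σ_{k=0}^{c} a^k/k!
a^8/8! = 144.783547
Σ terms (k=0..8): 1.00000 + 7.01100 + 24.57706 + 57.43659 + 100.67198 + 141.16226 + 164.94810 + 165.20730 + 144.78355 = 806.797834
B = 144.783547/806.797834 = 0.179455

Final: 0.179455


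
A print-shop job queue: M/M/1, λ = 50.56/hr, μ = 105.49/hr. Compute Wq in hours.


ρ = 50.56/105.49 = 0.4793
Wq = ρ/(μ−λ) = 0.4793/(105.49 − 50.56) = 0.4793/54.93 = 0.008725 hr

Final: 0.008725 hr


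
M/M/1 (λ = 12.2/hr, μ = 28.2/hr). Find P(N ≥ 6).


ρ = 12.2/28.2 = 0.4326
P(N ≥ n) = ρ^n = 0.4326^6 = 0.006556

Final: 0.006556


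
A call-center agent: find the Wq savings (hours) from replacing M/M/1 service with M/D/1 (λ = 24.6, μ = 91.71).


ρ = 24.6/91.71 = 0.2682
Wq(M/M/1) = ρ/(μ−λ) = 0.2682/67.11 = 0.003997 hr
Wq(M/D/1) = ρ/(2(μ−λ)) = 0.001998 hr
Savings = 0.003997 − 0.001998 = 0.001998 hr

Final: 0.001998 hr


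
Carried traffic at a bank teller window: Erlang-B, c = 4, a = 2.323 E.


B(4,2.323) = 0.130135 (Erlang-B)
Carried load = a(1 − B) = 2.323·(1 − 0.130135) = 2.323·0.869865 = 2.0207 E

Final: 2.0207 Erlangs


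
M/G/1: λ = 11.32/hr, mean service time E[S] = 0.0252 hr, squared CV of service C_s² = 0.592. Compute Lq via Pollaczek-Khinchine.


ρ = λ·E[S] = 11.32·0.0252 = 0.2853
Lq = ρ²(1+C_s²)/(2(1−ρ)) = 0.08138·(1+0.592)/(2·0.7147)
= 0.08138·1.5920/1.4295 = 0.09063

Final: 0.09063


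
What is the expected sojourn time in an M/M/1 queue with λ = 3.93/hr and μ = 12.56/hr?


W = 1/(μ−λ) = 1/(12.56 − 3.93) = 1/8.63 = 0.1159 hr

Final: 0.1159 hr


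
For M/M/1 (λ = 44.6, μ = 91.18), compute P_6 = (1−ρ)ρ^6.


ρ = 44.6/91.18 = 0.4891
P_n = (1−ρ)·ρ^n = (1 − 0.4891)·0.4891^6 = 0.5109·0.013697 = 0.006997

Final: 0.006997


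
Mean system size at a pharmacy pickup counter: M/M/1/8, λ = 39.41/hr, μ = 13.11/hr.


ρ = 39.41/13.11 = 3.0061
L = ρ[1 − (K+1)ρ^K + Kρ^(K+1)] / [(1−ρ)(1−ρ^(K+1))]
Numerator: 3.0061·(1 − 9·6668.527484 + 8·20046.275219) = 301675.747371
Denominator: (-2.0061)·(-20045.275219) = 40212.870959
L = 301675.747371/40212.870959 = 7.5020

Final: 7.5020


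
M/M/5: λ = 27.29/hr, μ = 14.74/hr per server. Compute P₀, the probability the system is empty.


a = λ/μ = 27.29/14.74 = 1.8514; ρ = a/c = 0.3703
Σ_{k=0}^{4} a^k/k! (terms k=0..4) = 1.00000 + 1.85142 + 1.71389 + 1.05771 + 0.48957 = 6.11259
Tail: a^5/(5!(1−ρ)) = 21.75356/(120·0.6297) = 0.28788
P₀ = 1/(6.11259 + 0.28788) = 1/6.40047 = 0.156239

Final: 0.156239


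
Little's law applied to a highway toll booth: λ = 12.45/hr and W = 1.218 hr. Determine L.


L = λW = 12.45·1.218 = 15.1641

Final: 15.1641


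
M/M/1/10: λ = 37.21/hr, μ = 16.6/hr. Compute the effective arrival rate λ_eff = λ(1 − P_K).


ρ = 2.2416; P_K = (1−ρ)ρ^10/(1−ρ^11) = 0.553961
λ_eff = λ(1 − P_K) = 37.21·(1 − 0.553961) = 37.21·0.446039 = 16.5971 /hr

Final: 16.5971 /hr


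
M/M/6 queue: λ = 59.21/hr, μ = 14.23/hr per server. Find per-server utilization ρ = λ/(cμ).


ρ = λ/(cμ) = 59.21/(6·14.23) = 59.21/85.38 = 0.6935

Final: 0.6935


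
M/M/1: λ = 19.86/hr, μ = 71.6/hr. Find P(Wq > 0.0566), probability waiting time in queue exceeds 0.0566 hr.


ρ = 19.86/71.6 = 0.2774
P(Wq > t) = ρ·e^{−(μ−λ)t} = 0.2774·e^{−2.9285}
= 0.2774·0.053478 = 0.014833

Final: 0.014833


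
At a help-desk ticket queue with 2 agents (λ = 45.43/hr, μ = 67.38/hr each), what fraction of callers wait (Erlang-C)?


a = λ/μ = 0.6742; ρ = a/2 = 0.3371
P₀ = 0.495754 (from M/M/c formula)
C(c,a) = [a^c/(c!(1−ρ))]·P₀ = [0.45459/(2·0.6629)]·0.495754
= 0.34289·0.495754 = 0.169990

Final: 0.169990


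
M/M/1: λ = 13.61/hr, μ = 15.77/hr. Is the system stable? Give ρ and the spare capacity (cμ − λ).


Total capacity cμ = 1·15.77 = 15.77/hr
ρ = λ/(cμ) = 13.61/15.77 = 0.8630
Stable ⇔ ρ < 1: YES
Spare capacity = cμ − λ = 15.77 − 13.61 = 2.16/hr

Final: ρ = 0.8630; stable; margin = 2.16/hr


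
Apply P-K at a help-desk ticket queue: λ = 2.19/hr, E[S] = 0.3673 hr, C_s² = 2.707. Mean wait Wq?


ρ = λ·E[S] = 2.19·0.3673 = 0.8044
E[S²] = E[S]²(1+C_s²) = 0.3673²·(1+2.707) = 0.500109
Wq = λ·E[S²]/(2(1−ρ)) = 2.19·0.500109/(2·0.1956) = 2.79950 hr

Final: 2.79950 hr


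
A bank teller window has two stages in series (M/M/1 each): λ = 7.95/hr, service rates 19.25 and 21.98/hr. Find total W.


Each node sees arrival rate λ = 7.95/hr (tandem ⇒ throughput preserved).
W₁ = 1/(μ₁−λ) = 1/(19.25−7.95) = 0.08850 hr
W₂ = 1/(μ₂−λ) = 1/(21.98−7.95) = 0.07128 hr
W_total = W₁ + W₂ = 0.08850 + 0.07128 = 0.15977 hr

Final: 0.15977 hr


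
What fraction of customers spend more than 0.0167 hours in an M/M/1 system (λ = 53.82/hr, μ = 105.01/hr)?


W ~ Exponential(μ−λ) for M/M/1.
μ − λ = 105.01 − 53.82 = 51.1900
P(W > t) = e^{−(μ−λ)t} = e^{−0.8549} = 0.425337

Final: 0.425337


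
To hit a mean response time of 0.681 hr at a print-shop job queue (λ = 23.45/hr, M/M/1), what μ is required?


W = 1/(μ−λ) ⇒ μ − λ = 1/W = 1/0.681 = 1.4684
μ = λ + 1/W = 23.45 + 1.4684 = 24.9184 per hr

Final: 24.9184 /hr


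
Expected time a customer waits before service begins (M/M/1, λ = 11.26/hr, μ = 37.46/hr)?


ρ = 11.26/37.46 = 0.3006
Wq = ρ/(μ−λ) = 0.3006/(37.46 − 11.26) = 0.3006/26.20 = 0.01147 hr

Final: 0.01147 hr


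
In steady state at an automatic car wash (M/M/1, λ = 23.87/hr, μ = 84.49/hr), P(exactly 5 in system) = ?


ρ = 23.87/84.49 = 0.2825
P_n = (1−ρ)·ρ^n = (1 − 0.2825)·0.2825^5 = 0.7175·0.001800 = 0.001291

Final: 0.001291


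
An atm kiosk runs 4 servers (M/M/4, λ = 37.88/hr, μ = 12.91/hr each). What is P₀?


a = λ/μ = 37.88/12.91 = 2.9342; ρ = a/c = 0.7335
Σ_{k=0}^{3} a^k/k! (terms k=0..3) = 1.00000 + 2.93416 + 4.30465 + 4.21017 = 12.44898
Tail: a^4/(4!(1−ρ)) = 74.11991/(24·0.2665) = 11.59021
P₀ = 1/(12.44898 + 11.59021) = 1/24.03919 = 0.041599

Final: 0.041599


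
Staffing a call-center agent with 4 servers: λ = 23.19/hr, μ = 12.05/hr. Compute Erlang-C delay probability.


a = λ/μ = 1.9245; ρ = a/4 = 0.4811
P₀ = 0.141529 (from M/M/c formula)
C(c,a) = [a^c/(c!(1−ρ))]·P₀ = [13.71686/(24·0.5189)]·0.141529
= 1.10148·0.141529 = 0.155891

Final: 0.155891


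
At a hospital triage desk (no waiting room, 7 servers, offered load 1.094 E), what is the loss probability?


B(c,a) = (a^c/c!) / Σ_{k=0}^{c} a^k/k!
a^7/7! = 0.0003721
Σ terms (k=0..7): 1.00000 + 1.09400 + 0.59842 + 0.21822 + 0.05968 + 0.01306 + 0.002381 + 0.0003721 = 2.986137
B = 0.0003721/2.986137 = 0.0001246

Final: 0.0001246


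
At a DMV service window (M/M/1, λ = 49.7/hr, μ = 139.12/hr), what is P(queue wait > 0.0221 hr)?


ρ = 49.7/139.12 = 0.3572
P(Wq > t) = ρ·e^{−(μ−λ)t} = 0.3572·e^{−1.9762}
= 0.3572·0.138597 = 0.049513

Final: 0.049513


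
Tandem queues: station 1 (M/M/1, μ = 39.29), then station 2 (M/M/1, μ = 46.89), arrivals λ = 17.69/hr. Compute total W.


Each node sees arrival rate λ = 17.69/hr (tandem ⇒ throughput preserved).
W₁ = 1/(μ₁−λ) = 1/(39.29−17.69) = 0.04630 hr
W₂ = 1/(μ₂−λ) = 1/(46.89−17.69) = 0.03425 hr
W_total = W₁ + W₂ = 0.04630 + 0.03425 = 0.08054 hr

Final: 0.08054 hr


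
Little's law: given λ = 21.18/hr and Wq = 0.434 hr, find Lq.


Lq = λWq = 21.18·0.434 = 9.1921

Final: 9.1921


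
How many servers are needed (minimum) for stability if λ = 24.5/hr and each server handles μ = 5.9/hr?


Stability requires cμ > λ ⇔ c > λ/μ.
λ/μ = 24.5/5.9 = 4.1525
Minimum integer c = ⌊4.1525⌋ + 1 = 5
Check: 5·5.9 = 29.50 > 24.5, while 4·5.9 = 23.60 ≤ 24.5

Final: 5 servers


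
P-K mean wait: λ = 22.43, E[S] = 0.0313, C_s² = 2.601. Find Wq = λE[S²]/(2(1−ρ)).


ρ = λ·E[S] = 22.43·0.0313 = 0.7021
E[S²] = E[S]²(1+C_s²) = 0.0313²·(1+2.601) = 0.003528
Wq = λ·E[S²]/(2(1−ρ)) = 22.43·0.003528/(2·0.2979) = 0.13279 hr

Final: 0.13279 hr


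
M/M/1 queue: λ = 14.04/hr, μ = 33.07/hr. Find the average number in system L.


ρ = λ/μ = 14.04/33.07 = 0.4246
L = ρ/(1−ρ) = 0.4246/(1 − 0.4246) = 0.4246/0.5754 = 0.7378

Final: 0.7378


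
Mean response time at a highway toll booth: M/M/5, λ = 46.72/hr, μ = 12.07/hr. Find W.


a = 3.8708; ρ = 0.7742; P₀ = 0.015762
Lq = P₀·a^c·ρ/(c!(1−ρ)²) = 1.73223
Wq = Lq/λ = 1.73223/46.72 = 0.03708 hr
W = Wq + 1/μ = 0.03708 + 0.08285 = 0.11993 hr

Final: 0.11993 hr


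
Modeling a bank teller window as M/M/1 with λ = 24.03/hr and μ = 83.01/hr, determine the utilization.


ρ = λ/μ = 24.03/83.01 = 0.2895

Final: 0.2895


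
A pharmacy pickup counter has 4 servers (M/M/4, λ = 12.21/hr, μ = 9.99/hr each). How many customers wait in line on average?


a = λ/μ = 1.2222; ρ = a/4 = 0.3056
P₀ = 0.293485
Lq = P₀·a^c·ρ / (c!·(1−ρ)²) = 0.293485·2.23152·0.3056/(24·0.48225)
= 0.01729

Final: 0.01729


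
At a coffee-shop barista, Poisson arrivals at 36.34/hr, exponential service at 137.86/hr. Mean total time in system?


W = 1/(μ−λ) = 1/(137.86 − 36.34) = 1/101.52 = 0.009850 hr

Final: 0.009850 hr


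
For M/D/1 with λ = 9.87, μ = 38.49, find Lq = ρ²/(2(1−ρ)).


ρ = 9.87/38.49 = 0.2564
M/D/1: Lq = ρ²/(2(1−ρ)) = 0.06576/(2·0.7436) = 0.04422

Final: 0.04422


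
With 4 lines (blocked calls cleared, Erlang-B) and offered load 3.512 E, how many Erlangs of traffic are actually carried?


B(4,3.512) = 0.261529 (Erlang-B)
Carried load = a(1 − B) = 3.512·(1 − 0.261529) = 3.512·0.738471 = 2.5935 E

Final: 2.5935 Erlangs


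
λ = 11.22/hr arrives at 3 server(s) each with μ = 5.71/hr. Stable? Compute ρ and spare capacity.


Total capacity cμ = 3·5.71 = 17.13/hr
ρ = λ/(cμ) = 11.22/17.13 = 0.6550
Stable ⇔ ρ < 1: YES
Spare capacity = cμ − λ = 17.13 − 11.22 = 5.91/hr

Final: ρ = 0.6550; stable; margin = 5.91/hr


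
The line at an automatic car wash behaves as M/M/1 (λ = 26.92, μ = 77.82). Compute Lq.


ρ = 26.92/77.82 = 0.3459
Lq = ρ²/(1−ρ) = 0.1197/0.6541 = 0.1830

Final: 0.1830


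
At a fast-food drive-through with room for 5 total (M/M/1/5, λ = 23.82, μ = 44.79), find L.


ρ = 23.82/44.79 = 0.5318
L = ρ[1 − (K+1)ρ^K + Kρ^(K+1)] / [(1−ρ)(1−ρ^(K+1))]
Numerator: 0.5318·(1 − 6·0.042541 + 5·0.022624) = 0.456231
Denominator: (0.4682)·(0.977376) = 0.457593
L = 0.456231/0.457593 = 0.9970

Final: 0.9970


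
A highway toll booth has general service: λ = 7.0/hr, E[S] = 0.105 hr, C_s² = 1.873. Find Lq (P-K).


ρ = λ·E[S] = 7.0·0.105 = 0.7350
Lq = ρ²(1+C_s²)/(2(1−ρ)) = 0.5402·(1+1.873)/(2·0.2650)
= 0.5402·2.8730/0.5300 = 2.92843

Final: 2.92843


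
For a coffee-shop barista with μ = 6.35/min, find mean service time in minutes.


Mean service time = 1/μ = 1/6.35 minute = 0.15748 minute
In minutes: 0.15748 × 1 = 0.1575 min

Final: 0.1575 min


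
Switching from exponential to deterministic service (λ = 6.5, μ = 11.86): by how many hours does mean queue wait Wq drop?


ρ = 6.5/11.86 = 0.5481
Wq(M/M/1) = ρ/(μ−λ) = 0.5481/5.36 = 0.10225 hr
Wq(M/D/1) = ρ/(2(μ−λ)) = 0.05113 hr
Savings = 0.10225 − 0.05113 = 0.05113 hr

Final: 0.05113 hr


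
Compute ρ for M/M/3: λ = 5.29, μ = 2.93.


ρ = λ/(cμ) = 5.29/(3·2.93) = 5.29/8.79 = 0.6018

Final: 0.6018


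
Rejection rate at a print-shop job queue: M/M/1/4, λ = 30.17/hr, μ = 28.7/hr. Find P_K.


ρ = λ/μ = 30.17/28.7 = 1.0512
P_K = (1−ρ)ρ^K/(1−ρ^(K+1)) = (-0.05122·1.221163)/(1 − 1.283710)
= -0.062547/-0.283710 = 0.220462

Final: 0.220462


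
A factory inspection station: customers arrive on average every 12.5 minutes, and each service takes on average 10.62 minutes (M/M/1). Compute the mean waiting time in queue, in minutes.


λ = 60/12.5 = 4.8000 /hr
μ = 60/10.62 = 5.6497 /hr
ρ = λ/μ = 4.8000/5.6497 = 0.8496
Wq = ρ/(μ−λ) = 0.8496/(5.6497−4.8000) = 0.99986 hr
In minutes: 0.99986·60 = 59.992 min

Final: 59.992 min


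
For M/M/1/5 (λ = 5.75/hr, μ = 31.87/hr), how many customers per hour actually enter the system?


ρ = 0.1804; P_K = (1−ρ)ρ^5/(1−ρ^6) = 0.0001567
λ_eff = λ(1 − P_K) = 5.75·(1 − 0.0001567) = 5.75·0.999843 = 5.7491 /hr

Final: 5.7491 /hr


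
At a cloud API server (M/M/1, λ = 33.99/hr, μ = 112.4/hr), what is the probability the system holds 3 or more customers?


ρ = 33.99/112.4 = 0.3024
P(N ≥ n) = ρ^n = 0.3024^3 = 0.027654

Final: 0.027654


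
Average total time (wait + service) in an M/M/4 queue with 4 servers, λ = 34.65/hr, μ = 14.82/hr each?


a = 2.3381; ρ = 0.5845; P₀ = 0.089300
Lq = P₀·a^c·ρ/(c!(1−ρ)²) = 0.37648
Wq = Lq/λ = 0.37648/34.65 = 0.01087 hr
W = Wq + 1/μ = 0.01087 + 0.06748 = 0.07834 hr

Final: 0.07834 hr


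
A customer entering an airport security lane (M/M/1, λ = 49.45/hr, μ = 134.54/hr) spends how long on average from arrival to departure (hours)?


W = 1/(μ−λ) = 1/(134.54 − 49.45) = 1/85.09 = 0.01175 hr

Final: 0.01175 hr


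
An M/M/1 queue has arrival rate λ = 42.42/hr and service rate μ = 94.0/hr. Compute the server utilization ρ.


ρ = λ/μ = 42.42/94.0 = 0.4513

Final: 0.4513


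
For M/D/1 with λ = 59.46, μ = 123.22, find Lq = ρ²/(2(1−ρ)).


ρ = 59.46/123.22 = 0.4826
M/D/1: Lq = ρ²/(2(1−ρ)) = 0.2329/(2·0.5174) = 0.22500

Final: 0.22500


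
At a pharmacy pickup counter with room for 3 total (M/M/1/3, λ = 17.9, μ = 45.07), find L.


ρ = 17.9/45.07 = 0.3972
L = ρ[1 − (K+1)ρ^K + Kρ^(K+1)] / [(1−ρ)(1−ρ^(K+1))]
Numerator: 0.3972·(1 − 4·0.062646 + 3·0.024881) = 0.327282
Denominator: (0.6028)·(0.975119) = 0.587841
L = 0.327282/0.587841 = 0.5568

Final: 0.5568


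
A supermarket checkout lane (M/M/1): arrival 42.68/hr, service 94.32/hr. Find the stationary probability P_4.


ρ = 42.68/94.32 = 0.4525
P_n = (1−ρ)·ρ^n = (1 − 0.4525)·0.4525^4 = 0.5475·0.041926 = 0.022954

Final: 0.022954


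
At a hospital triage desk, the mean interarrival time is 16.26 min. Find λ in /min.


λ = 1/(interarrival time) in consistent units.
1 minute = 1 min, so λ = 1/16.26 = 0.06150 per minute

Final: 0.06150 /min


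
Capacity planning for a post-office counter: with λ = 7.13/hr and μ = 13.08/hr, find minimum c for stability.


Stability requires cμ > λ ⇔ c > λ/μ.
λ/μ = 7.13/13.08 = 0.5451
Minimum integer c = ⌊0.5451⌋ + 1 = 1
Check: 1·13.08 = 13.08 > 7.13, while 0·13.08 = 0.00 ≤ 7.13

Final: 1 servers


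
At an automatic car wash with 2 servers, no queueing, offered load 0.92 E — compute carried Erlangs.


B(2,0.92) = 0.180608 (Erlang-B)
Carried load = a(1 − B) = 0.92·(1 − 0.180608) = 0.92·0.819392 = 0.7538 E

Final: 0.7538 Erlangs


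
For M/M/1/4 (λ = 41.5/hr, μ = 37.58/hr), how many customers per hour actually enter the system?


ρ = 1.1043; P_K = (1−ρ)ρ^4/(1−ρ^5) = 0.241516
λ_eff = λ(1 − P_K) = 41.5·(1 − 0.241516) = 41.5·0.758484 = 31.4771 /hr

Final: 31.4771 /hr


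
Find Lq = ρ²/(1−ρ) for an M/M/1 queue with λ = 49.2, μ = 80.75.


ρ = 49.2/80.75 = 0.6093
Lq = ρ²/(1−ρ) = 0.3712/0.3907 = 0.9501

Final: 0.9501


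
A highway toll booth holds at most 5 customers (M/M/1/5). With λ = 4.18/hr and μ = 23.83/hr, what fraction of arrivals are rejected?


ρ = λ/μ = 4.18/23.83 = 0.1754
P_K = (1−ρ)ρ^K/(1−ρ^(K+1)) = (0.8246·0.0001661)/(1 − 0.00002913)
= 0.0001369/0.999971 = 0.0001369

Final: 0.0001369


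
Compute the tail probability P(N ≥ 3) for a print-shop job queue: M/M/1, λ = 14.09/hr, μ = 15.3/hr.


ρ = 14.09/15.3 = 0.9209
P(N ≥ n) = ρ^n = 0.9209^3 = 0.781014

Final: 0.781014


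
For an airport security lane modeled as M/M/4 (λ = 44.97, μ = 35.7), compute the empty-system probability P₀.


a = λ/μ = 44.97/35.7 = 1.2597; ρ = a/c = 0.3149
Σ_{k=0}^{3} a^k/k! (terms k=0..3) = 1.00000 + 1.25966 + 0.79338 + 0.33313 = 3.38617
Tail: a^4/(4!(1−ρ)) = 2.51779/(24·0.6851) = 0.15313
P₀ = 1/(3.38617 + 0.15313) = 1/3.53930 = 0.282542

Final: 0.282542


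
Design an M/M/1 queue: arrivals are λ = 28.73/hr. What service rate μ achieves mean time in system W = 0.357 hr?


W = 1/(μ−λ) ⇒ μ − λ = 1/W = 1/0.357 = 2.8011
μ = λ + 1/W = 28.73 + 2.8011 = 31.5311 per hr

Final: 31.5311 /hr


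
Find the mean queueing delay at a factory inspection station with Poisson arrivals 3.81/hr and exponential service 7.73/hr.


ρ = 3.81/7.73 = 0.4929
Wq = ρ/(μ−λ) = 0.4929/(7.73 − 3.81) = 0.4929/3.92 = 0.1257 hr

Final: 0.1257 hr


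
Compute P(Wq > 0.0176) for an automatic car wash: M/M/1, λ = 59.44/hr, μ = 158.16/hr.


ρ = 59.44/158.16 = 0.3758
P(Wq > t) = ρ·e^{−(μ−λ)t} = 0.3758·e^{−1.7375}
= 0.3758·0.175965 = 0.066131

Final: 0.066131


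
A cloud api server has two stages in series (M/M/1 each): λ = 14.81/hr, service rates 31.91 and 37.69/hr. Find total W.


Each node sees arrival rate λ = 14.81/hr (tandem ⇒ throughput preserved).
W₁ = 1/(μ₁−λ) = 1/(31.91−14.81) = 0.05848 hr
W₂ = 1/(μ₂−λ) = 1/(37.69−14.81) = 0.04371 hr
W_total = W₁ + W₂ = 0.05848 + 0.04371 = 0.10219 hr

Final: 0.10219 hr


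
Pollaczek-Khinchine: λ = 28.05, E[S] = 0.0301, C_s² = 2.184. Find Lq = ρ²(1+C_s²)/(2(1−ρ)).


ρ = λ·E[S] = 28.05·0.0301 = 0.8443
Lq = ρ²(1+C_s²)/(2(1−ρ)) = 0.7129·(1+2.184)/(2·0.1557)
= 0.7129·3.1840/0.3114 = 7.28899

Final: 7.28899


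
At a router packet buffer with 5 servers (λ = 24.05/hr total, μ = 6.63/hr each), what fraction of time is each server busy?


ρ = λ/(cμ) = 24.05/(5·6.63) = 24.05/33.15 = 0.7255

Final: 0.7255


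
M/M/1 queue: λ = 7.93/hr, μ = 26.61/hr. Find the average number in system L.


ρ = λ/μ = 7.93/26.61 = 0.2980
L = ρ/(1−ρ) = 0.2980/(1 − 0.2980) = 0.2980/0.7020 = 0.4245

Final: 0.4245


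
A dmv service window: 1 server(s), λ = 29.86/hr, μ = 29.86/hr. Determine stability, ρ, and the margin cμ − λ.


Total capacity cμ = 1·29.86 = 29.86/hr
ρ = λ/(cμ) = 29.86/29.86 = 1.0000
Stable ⇔ ρ < 1: NO
Spare capacity = cμ − λ = 29.86 − 29.86 = 0.00/hr

Final: ρ = 1.0000; unstable; margin = 0.00/hr


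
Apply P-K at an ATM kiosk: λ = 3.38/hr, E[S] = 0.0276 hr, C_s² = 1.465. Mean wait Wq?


ρ = λ·E[S] = 3.38·0.0276 = 0.09329
E[S²] = E[S]²(1+C_s²) = 0.0276²·(1+1.465) = 0.001878
Wq = λ·E[S²]/(2(1−ρ)) = 3.38·0.001878/(2·0.9067) = 0.003500 hr

Final: 0.003500 hr


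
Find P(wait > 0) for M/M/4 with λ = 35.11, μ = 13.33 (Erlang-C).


a = λ/μ = 2.6339; ρ = a/4 = 0.6585
P₀ = 0.062422 (from M/M/c formula)
C(c,a) = [a^c/(c!(1−ρ))]·P₀ = [48.12854/(24·0.3415)]·0.062422
= 5.87181·0.062422 = 0.366532

Final: 0.366532


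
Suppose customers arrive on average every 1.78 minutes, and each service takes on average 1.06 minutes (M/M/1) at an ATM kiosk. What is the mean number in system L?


λ = 60/1.78 = 33.7079 /hr
μ = 60/1.06 = 56.6038 /hr
ρ = λ/μ = 33.7079/56.6038 = 0.5955
L = ρ/(1−ρ) = 0.5955/0.4045 = 1.4722

Final: 1.4722


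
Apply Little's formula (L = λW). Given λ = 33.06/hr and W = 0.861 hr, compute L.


L = λW = 33.06·0.861 = 28.4647

Final: 28.4647


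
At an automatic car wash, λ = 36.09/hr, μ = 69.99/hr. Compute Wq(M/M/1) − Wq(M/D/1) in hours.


ρ = 36.09/69.99 = 0.5156
Wq(M/M/1) = ρ/(μ−λ) = 0.5156/33.90 = 0.01521 hr
Wq(M/D/1) = ρ/(2(μ−λ)) = 0.007605 hr
Savings = 0.01521 − 0.007605 = 0.007605 hr

Final: 0.007605 hr


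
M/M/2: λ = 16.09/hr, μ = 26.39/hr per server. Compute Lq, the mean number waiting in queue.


a = λ/μ = 0.6097; ρ = a/2 = 0.3049
P₀ = 0.532743
Lq = P₀·a^c·ρ / (c!·(1−ρ)²) = 0.532743·0.37173·0.3049/(2·0.48323)
= 0.06247

Final: 0.06247


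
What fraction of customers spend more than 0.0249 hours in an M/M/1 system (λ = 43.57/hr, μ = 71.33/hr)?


W ~ Exponential(μ−λ) for M/M/1.
μ − λ = 71.33 − 43.57 = 27.7600
P(W > t) = e^{−(μ−λ)t} = e^{−0.6912} = 0.500963

Final: 0.500963


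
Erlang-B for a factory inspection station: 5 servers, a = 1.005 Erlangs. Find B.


B(c,a) = (a^c/c!) / Σ_{k=0}^{c} a^k/k!
a^5/5! = 0.008544
Σ terms (k=0..5): 1.00000 + 1.00500 + 0.50501 + 0.16918 + 0.04251 + 0.008544 = 2.730242
B = 0.008544/2.730242 = 0.003129

Final: 0.003129


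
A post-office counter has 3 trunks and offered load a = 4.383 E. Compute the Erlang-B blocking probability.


B(c,a) = (a^c/c!) / Σ_{k=0}^{c} a^k/k!
a^3/3! = 14.033408
Σ terms (k=0..3): 1.00000 + 4.38300 + 9.60534 + 14.03341 = 29.021753
B = 14.033408/29.021753 = 0.483548

Final: 0.483548


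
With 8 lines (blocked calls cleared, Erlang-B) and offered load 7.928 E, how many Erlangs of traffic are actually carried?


B(8,7.928) = 0.231566 (Erlang-B)
Carried load = a(1 − B) = 7.928·(1 − 0.231566) = 7.928·0.768434 = 6.0921 E

Final: 6.0921 Erlangs


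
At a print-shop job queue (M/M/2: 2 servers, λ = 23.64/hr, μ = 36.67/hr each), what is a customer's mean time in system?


a = 0.6447; ρ = 0.3223; P₀ = 0.512477
Lq = P₀·a^c·ρ/(c!(1−ρ)²) = 0.07475
Wq = Lq/λ = 0.07475/23.64 = 0.003162 hr
W = Wq + 1/μ = 0.003162 + 0.02727 = 0.03043 hr

Final: 0.03043 hr


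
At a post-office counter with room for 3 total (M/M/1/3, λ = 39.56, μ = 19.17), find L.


ρ = 39.56/19.17 = 2.0636
L = ρ[1 − (K+1)ρ^K + Kρ^(K+1)] / [(1−ρ)(1−ρ^(K+1))]
Numerator: 2.0636·(1 − 4·8.788252 + 3·18.135798) = 41.797785
Denominator: (-1.0636)·(-17.135798) = 18.226340
L = 41.797785/18.226340 = 2.2933

Final: 2.2933


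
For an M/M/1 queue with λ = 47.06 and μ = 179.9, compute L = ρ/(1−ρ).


ρ = λ/μ = 47.06/179.9 = 0.2616
L = ρ/(1−ρ) = 0.2616/(1 − 0.2616) = 0.2616/0.7384 = 0.3543

Final: 0.3543


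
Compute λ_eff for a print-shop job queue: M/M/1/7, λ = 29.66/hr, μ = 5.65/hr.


ρ = 5.2496; P_K = (1−ρ)ρ^7/(1−ρ^8) = 0.809509
λ_eff = λ(1 − P_K) = 29.66·(1 − 0.809509) = 29.66·0.190491 = 5.6500 /hr

Final: 5.6500 /hr


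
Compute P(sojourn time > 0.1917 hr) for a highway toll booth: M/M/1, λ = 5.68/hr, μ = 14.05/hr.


W ~ Exponential(μ−λ) for M/M/1.
μ − λ = 14.05 − 5.68 = 8.3700
P(W > t) = e^{−(μ−λ)t} = e^{−1.6045} = 0.200984

Final: 0.200984


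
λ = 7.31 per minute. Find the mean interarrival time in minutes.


Mean interarrival time = 1/λ = 1/7.31 minute = 0.13680 minute
In minutes: 0.13680 × 1 = 0.1368 min

Final: 0.1368 min


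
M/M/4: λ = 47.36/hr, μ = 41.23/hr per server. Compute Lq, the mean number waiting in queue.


a = λ/μ = 1.1487; ρ = a/4 = 0.2872
P₀ = 0.316178
Lq = P₀·a^c·ρ / (c!·(1−ρ)²) = 0.316178·1.74098·0.2872/(24·0.50813)
= 0.01296

Final: 0.01296
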